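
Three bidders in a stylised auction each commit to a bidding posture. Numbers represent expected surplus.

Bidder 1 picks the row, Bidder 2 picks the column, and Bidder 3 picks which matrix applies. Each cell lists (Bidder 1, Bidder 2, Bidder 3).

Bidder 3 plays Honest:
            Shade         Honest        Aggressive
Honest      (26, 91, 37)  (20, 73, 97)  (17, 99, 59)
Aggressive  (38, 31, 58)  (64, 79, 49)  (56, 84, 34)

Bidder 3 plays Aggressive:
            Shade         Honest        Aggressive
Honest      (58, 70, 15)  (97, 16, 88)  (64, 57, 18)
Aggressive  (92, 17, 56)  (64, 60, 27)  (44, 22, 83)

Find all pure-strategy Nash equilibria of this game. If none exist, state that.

There is no pure-strategy Nash equilibrium.

Bidder 1 against (Shade, Honest): payoffs 26, 38 → best response Aggressive.
Bidder 1 against (Shade, Aggressive): payoffs 58, 92 → best response Aggressive.
Bidder 1 against (Honest, Honest): payoffs 20, 64 → best response Aggressive.
Bidder 1 against (Honest, Aggressive): payoffs 97, 64 → best response Honest.
Bidder 1 against (Aggressive, Honest): payoffs 17, 56 → best response Aggressive.
Bidder 1 against (Aggressive, Aggressive): payoffs 64, 44 → best response Honest.
Bidder 2 against (Honest, Honest): payoffs 91, 73, 99 → best response Aggressive.
Bidder 2 against (Honest, Aggressive): payoffs 70, 16, 57 → best response Shade.
Bidder 2 against (Aggressive, Honest): payoffs 31, 79, 84 → best response Aggressive.
Bidder 2 against (Aggressive, Aggressive): payoffs 17, 60, 22 → best response Honest.
Bidder 3 against (Honest, Shade): payoffs 37, 15 → best response Honest.
Bidder 3 against (Honest, Honest): payoffs 97, 88 → best response Honest.
Bidder 3 against (Honest, Aggressive): payoffs 59, 18 → best response Honest.
Bidder 3 against (Aggressive, Shade): payoffs 58, 56 → best response Honest.
Bidder 3 against (Aggressive, Honest): payoffs 49, 27 → best response Honest.
Bidder 3 against (Aggressive, Aggressive): payoffs 34, 83 → best response Aggressive.
No profile is a mutual best response for all players.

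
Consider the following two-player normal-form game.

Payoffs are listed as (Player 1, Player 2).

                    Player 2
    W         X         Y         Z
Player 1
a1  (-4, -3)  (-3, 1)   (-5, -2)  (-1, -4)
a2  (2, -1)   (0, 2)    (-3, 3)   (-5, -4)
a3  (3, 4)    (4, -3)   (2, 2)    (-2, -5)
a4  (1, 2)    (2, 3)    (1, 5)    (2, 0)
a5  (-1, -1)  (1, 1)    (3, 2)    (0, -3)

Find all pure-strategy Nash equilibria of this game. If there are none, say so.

The pure Nash equilibria are (a3, W) and (a5, Y).

Player 1 against W: payoffs -4, 2, 3, 1, -1 → best response a3.
Player 1 against X: payoffs -3, 0, 4, 2, 1 → best response a3.
Player 1 against Y: payoffs -5, -3, 2, 1, 3 → best response a5.
Player 1 against Z: payoffs -1, -5, -2, 2, 0 → best response a4.
Player 2 against a1: payoffs -3, 1, -2, -4 → best response X.
Player 2 against a2: payoffs -1, 2, 3, -4 → best response Y.
Player 2 against a3: payoffs 4, -3, 2, -5 → best response W.
Player 2 against a4: payoffs 2, 3, 5, 0 → best response Y.
Player 2 against a5: payoffs -1, 1, 2, -3 → best response Y.
Mutual best responses: (a3, W); (a5, Y).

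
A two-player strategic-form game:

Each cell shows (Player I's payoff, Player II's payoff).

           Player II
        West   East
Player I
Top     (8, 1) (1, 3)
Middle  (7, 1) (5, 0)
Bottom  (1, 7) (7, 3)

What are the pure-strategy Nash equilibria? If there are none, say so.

(Top, West): Player II can switch to East (1 → 3). Not NE.
(Top, East): Player I can switch to Middle (1 → 5). Not NE.
(Middle, West): Player I can switch to Top (7 → 8). Not NE.
(Middle, East): Player I can switch to Bottom (5 → 7). Not NE.
(Bottom, West): Player I can switch to Top (1 → 8). Not NE.
(Bottom, East): Player II can switch to West (3 → 7). Not NE.

There is no pure-strategy Nash equilibrium.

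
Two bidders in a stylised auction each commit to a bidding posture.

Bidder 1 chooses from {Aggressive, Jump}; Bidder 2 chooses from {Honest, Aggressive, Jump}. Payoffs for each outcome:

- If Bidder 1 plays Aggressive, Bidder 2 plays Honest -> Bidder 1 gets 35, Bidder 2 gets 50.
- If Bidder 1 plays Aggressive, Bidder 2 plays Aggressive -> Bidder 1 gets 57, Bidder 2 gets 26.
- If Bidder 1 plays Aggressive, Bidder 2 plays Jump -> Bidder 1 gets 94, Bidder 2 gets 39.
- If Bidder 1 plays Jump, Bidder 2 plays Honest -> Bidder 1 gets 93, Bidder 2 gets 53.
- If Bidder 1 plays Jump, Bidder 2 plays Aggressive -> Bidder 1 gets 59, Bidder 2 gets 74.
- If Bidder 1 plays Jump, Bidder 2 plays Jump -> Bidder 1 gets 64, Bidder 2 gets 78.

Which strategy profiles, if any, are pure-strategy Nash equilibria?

Bidder 1 against Honest: payoffs 35, 93 → best response Jump.
Bidder 1 against Aggressive: payoffs 57, 59 → best response Jump.
Bidder 1 against Jump: payoffs 94, 64 → best response Aggressive.
Bidder 2 against Aggressive: payoffs 50, 26, 39 → best response Honest.
Bidder 2 against Jump: payoffs 53, 74, 78 → best response Jump.
No profile is a mutual best response for all players.

No pure-strategy Nash equilibrium.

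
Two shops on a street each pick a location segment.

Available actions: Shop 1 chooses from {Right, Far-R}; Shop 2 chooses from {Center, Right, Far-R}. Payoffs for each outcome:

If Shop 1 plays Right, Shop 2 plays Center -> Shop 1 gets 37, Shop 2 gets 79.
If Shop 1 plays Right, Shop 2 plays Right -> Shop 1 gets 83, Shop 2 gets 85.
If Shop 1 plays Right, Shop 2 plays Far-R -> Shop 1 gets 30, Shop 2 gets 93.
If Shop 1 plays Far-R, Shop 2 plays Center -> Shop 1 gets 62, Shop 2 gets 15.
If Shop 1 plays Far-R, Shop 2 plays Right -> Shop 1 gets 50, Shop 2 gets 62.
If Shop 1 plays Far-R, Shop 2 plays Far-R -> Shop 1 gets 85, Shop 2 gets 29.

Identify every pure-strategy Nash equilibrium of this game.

Mark each player's best response to every combination of opponents' strategies; a profile where every player is best-responding is a pure Nash equilibrium.
Shop 1 against Center: payoffs 37, 62 → best response Far-R.
Shop 1 against Right: payoffs 83, 50 → best response Right.
Shop 1 against Far-R: payoffs 30, 85 → best response Far-R.
Shop 2 against Right: payoffs 79, 85, 93 → best response Far-R.
Shop 2 against Far-R: payoffs 15, 62, 29 → best response Right.
No profile is a mutual best response for all players.

none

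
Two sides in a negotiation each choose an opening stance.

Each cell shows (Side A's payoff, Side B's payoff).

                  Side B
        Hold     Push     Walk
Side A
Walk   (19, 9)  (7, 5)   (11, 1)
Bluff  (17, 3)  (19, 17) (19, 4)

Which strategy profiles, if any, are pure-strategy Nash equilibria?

Pure-strategy Nash equilibria: (Walk, Hold); (Bluff, Push)

Side A against Hold: payoffs 19, 17 → best response Walk.
Side A against Push: payoffs 7, 19 → best response Bluff.
Side A against Walk: payoffs 11, 19 → best response Bluff.
Side B against Walk: payoffs 9, 5, 1 → best response Hold.
Side B against Bluff: payoffs 3, 17, 4 → best response Push.
Mutual best responses: (Walk, Hold); (Bluff, Push).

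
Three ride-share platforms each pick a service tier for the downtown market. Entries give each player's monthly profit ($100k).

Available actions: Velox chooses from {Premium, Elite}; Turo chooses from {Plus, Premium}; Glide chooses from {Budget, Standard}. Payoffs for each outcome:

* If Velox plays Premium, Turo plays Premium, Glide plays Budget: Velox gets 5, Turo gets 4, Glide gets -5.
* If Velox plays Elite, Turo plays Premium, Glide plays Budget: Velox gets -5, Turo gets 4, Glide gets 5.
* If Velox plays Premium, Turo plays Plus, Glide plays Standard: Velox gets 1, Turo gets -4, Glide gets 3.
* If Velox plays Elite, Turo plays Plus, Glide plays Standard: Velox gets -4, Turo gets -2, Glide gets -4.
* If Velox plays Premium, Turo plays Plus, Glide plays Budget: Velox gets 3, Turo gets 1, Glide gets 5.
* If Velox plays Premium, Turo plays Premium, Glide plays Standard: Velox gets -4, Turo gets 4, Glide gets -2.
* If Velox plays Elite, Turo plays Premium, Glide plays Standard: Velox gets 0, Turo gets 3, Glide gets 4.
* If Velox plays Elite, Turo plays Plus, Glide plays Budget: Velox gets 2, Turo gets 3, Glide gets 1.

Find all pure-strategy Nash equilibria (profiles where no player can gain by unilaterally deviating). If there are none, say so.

Velox against (Plus, Budget): payoffs 3, 2 → best response Premium.
Velox against (Plus, Standard): payoffs 1, -4 → best response Premium.
Velox against (Premium, Budget): payoffs 5, -5 → best response Premium.
Velox against (Premium, Standard): payoffs -4, 0 → best response Elite.
Turo against (Premium, Budget): payoffs 1, 4 → best response Premium.
Turo against (Premium, Standard): payoffs -4, 4 → best response Premium.
Turo against (Elite, Budget): payoffs 3, 4 → best response Premium.
Turo against (Elite, Standard): payoffs -2, 3 → best response Premium.
Glide against (Premium, Plus): payoffs 5, 3 → best response Budget.
Glide against (Premium, Premium): payoffs -5, -2 → best response Standard.
Glide against (Elite, Plus): payoffs 1, -4 → best response Budget.
Glide against (Elite, Premium): payoffs 5, 4 → best response Budget.
No profile is a mutual best response for all players.

none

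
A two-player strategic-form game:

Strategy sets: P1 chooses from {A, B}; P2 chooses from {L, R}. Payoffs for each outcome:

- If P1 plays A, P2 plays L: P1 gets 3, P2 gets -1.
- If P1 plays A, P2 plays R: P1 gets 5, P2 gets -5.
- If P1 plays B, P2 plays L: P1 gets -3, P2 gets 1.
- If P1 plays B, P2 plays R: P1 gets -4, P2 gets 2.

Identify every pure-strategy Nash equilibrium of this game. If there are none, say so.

Pure NE: (A, L)

P1 against L: payoffs 3, -3 → best response A.
P1 against R: payoffs 5, -4 → best response A.
P2 against A: payoffs -1, -5 → best response L.
P2 against B: payoffs 1, 2 → best response R.
Mutual best responses: (A, L).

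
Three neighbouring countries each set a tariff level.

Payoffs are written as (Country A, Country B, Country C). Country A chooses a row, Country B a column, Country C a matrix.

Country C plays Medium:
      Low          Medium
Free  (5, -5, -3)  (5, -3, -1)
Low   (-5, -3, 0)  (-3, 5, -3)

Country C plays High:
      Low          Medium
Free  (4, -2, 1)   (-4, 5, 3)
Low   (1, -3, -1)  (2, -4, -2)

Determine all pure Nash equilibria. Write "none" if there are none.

none

Check each profile: it is a Nash equilibrium iff no player can strictly gain by switching unilaterally.
(Free, Low, Medium): Country B can switch to Medium (-5 → -3). Not NE.
(Free, Low, High): Country B can switch to Medium (-2 → 5). Not NE.
(Free, Medium, Medium): Country C can switch to High (-1 → 3). Not NE.
(Free, Medium, High): Country A can switch to Low (-4 → 2). Not NE.
(Low, Low, Medium): Country A can switch to Free (-5 → 5). Not NE.
(Low, Low, High): Country A can switch to Free (1 → 4). Not NE.
(Low, Medium, Medium): Country A can switch to Free (-3 → 5). Not NE.
(Low, Medium, High): Country B can switch to Low (-4 → -3). Not NE.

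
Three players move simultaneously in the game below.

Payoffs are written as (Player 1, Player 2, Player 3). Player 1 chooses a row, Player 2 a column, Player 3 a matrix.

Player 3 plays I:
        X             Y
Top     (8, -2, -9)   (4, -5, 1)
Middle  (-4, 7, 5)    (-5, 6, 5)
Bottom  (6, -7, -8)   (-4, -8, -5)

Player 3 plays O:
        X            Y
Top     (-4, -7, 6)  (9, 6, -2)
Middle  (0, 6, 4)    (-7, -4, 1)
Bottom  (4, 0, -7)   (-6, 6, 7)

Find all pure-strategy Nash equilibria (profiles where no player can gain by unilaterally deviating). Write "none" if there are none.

Player 1 against (X, I): payoffs 8, -4, 6 → best response Top.
Player 1 against (X, O): payoffs -4, 0, 4 → best response Bottom.
Player 1 against (Y, I): payoffs 4, -5, -4 → best response Top.
Player 1 against (Y, O): payoffs 9, -7, -6 → best response Top.
Player 2 against (Top, I): payoffs -2, -5 → best response X.
Player 2 against (Top, O): payoffs -7, 6 → best response Y.
Player 2 against (Middle, I): payoffs 7, 6 → best response X.
Player 2 against (Middle, O): payoffs 6, -4 → best response X.
Player 2 against (Bottom, I): payoffs -7, -8 → best response X.
Player 2 against (Bottom, O): payoffs 0, 6 → best response Y.
Player 3 against (Top, X): payoffs -9, 6 → best response O.
Player 3 against (Top, Y): payoffs 1, -2 → best response I.
Player 3 against (Middle, X): payoffs 5, 4 → best response I.
Player 3 against (Middle, Y): payoffs 5, 1 → best response I.
Player 3 against (Bottom, X): payoffs -8, -7 → best response O.
Player 3 against (Bottom, Y): payoffs -5, 7 → best response O.
No profile is a mutual best response for all players.

none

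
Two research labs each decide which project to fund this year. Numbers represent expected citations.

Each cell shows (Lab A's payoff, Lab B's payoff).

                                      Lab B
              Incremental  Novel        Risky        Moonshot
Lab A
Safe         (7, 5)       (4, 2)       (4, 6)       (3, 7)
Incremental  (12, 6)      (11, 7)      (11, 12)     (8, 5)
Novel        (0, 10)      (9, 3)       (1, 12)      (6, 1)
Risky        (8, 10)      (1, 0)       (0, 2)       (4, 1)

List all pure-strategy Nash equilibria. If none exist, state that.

For each strategy profile, look for a profitable unilateral deviation.
(Safe, Incremental): Lab A can switch to Incremental (7 → 12). Not NE.
(Safe, Novel): Lab A can switch to Incremental (4 → 11). Not NE.
(Safe, Risky): Lab A can switch to Incremental (4 → 11). Not NE.
(Safe, Moonshot): Lab A can switch to Incremental (3 → 8). Not NE.
(Incremental, Incremental): Lab B can switch to Novel (6 → 7). Not NE.
(Incremental, Novel): Lab B can switch to Risky (7 → 12). Not NE.
(Incremental, Risky): Lab A gets 11, best alternative 4; Lab B gets 12, best alternative 7. No profitable deviation — NE.
(Incremental, Moonshot): Lab B can switch to Incremental (5 → 6). Not NE.
(Novel, Incremental): Lab A can switch to Safe (0 → 7). Not NE.
(The remaining 7 profiles each have a profitable deviation by the same check.)

Pure NE: (Incremental, Risky)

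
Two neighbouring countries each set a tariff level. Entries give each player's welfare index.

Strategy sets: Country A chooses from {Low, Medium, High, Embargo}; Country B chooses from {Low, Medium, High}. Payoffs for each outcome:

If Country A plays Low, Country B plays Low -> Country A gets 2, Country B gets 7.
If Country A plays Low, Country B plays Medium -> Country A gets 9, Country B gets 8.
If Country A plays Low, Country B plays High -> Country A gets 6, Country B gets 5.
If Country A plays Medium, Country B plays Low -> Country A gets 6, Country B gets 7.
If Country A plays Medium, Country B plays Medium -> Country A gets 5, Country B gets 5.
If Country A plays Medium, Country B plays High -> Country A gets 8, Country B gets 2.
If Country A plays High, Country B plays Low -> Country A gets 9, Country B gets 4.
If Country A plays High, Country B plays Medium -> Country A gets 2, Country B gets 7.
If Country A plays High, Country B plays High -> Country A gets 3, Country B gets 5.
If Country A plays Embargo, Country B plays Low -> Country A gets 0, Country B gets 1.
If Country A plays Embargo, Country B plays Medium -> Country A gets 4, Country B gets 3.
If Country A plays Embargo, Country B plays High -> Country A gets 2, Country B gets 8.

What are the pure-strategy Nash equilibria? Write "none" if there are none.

(Low, Medium)

For each strategy profile, look for a profitable unilateral deviation.
(Low, Low): Country A can switch to Medium (2 → 6). Not NE.
(Low, Medium): Country A gets 9, best alternative 5; Country B gets 8, best alternative 7. No profitable deviation — NE.
(Low, High): Country A can switch to Medium (6 → 8). Not NE.
(Medium, Low): Country A can switch to High (6 → 9). Not NE.
(Medium, Medium): Country A can switch to Low (5 → 9). Not NE.
(Medium, High): Country B can switch to Low (2 → 7). Not NE.
(High, Low): Country B can switch to Medium (4 → 7). Not NE.
(High, Medium): Country A can switch to Low (2 → 9). Not NE.
(High, High): Country A can switch to Low (3 → 6). Not NE.
(The remaining 3 profiles each have a profitable deviation by the same check.)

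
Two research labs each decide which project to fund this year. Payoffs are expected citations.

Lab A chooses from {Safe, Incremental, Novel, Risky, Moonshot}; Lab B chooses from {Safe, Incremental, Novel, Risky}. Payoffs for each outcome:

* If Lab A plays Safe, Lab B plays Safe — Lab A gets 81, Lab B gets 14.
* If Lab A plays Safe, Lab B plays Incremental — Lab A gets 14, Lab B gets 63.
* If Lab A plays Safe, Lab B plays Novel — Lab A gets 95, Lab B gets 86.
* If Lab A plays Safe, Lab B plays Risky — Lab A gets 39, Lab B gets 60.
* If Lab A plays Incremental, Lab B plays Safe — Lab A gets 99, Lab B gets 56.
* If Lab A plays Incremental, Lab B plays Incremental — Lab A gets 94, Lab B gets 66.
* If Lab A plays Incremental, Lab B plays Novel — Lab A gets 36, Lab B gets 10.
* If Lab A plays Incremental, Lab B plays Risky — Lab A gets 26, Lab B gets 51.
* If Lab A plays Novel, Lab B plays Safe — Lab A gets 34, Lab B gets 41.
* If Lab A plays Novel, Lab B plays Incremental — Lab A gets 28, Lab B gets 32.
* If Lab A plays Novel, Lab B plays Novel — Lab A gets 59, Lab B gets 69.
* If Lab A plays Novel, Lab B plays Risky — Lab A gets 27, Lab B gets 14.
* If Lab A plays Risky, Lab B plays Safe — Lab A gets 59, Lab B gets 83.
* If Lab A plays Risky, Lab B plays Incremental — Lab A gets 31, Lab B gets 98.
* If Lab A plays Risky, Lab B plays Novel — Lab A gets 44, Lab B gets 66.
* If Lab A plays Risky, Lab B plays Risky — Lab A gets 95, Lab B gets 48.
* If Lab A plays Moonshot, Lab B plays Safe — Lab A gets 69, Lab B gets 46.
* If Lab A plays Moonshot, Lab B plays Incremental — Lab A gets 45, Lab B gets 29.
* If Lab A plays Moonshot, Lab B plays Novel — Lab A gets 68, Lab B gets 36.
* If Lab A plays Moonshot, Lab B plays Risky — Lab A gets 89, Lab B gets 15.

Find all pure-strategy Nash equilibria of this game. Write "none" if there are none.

The pure Nash equilibria are (Safe, Novel) and (Incremental, Incremental).

Lab A against Safe: payoffs 81, 99, 34, 59, 69 → best response Incremental.
Lab A against Incremental: payoffs 14, 94, 28, 31, 45 → best response Incremental.
Lab A against Novel: payoffs 95, 36, 59, 44, 68 → best response Safe.
Lab A against Risky: payoffs 39, 26, 27, 95, 89 → best response Risky.
Lab B against Safe: payoffs 14, 63, 86, 60 → best response Novel.
Lab B against Incremental: payoffs 56, 66, 10, 51 → best response Incremental.
Lab B against Novel: payoffs 41, 32, 69, 14 → best response Novel.
Lab B against Risky: payoffs 83, 98, 66, 48 → best response Incremental.
Lab B against Moonshot: payoffs 46, 29, 36, 15 → best response Safe.
Mutual best responses: (Safe, Novel); (Incremental, Incremental).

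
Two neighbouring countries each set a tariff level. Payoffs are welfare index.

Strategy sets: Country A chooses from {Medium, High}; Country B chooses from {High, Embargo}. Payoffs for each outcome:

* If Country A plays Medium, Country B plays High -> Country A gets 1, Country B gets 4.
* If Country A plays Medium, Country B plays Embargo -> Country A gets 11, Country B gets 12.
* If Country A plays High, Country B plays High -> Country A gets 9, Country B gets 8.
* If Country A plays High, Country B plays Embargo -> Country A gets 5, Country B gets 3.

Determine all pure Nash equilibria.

The pure Nash equilibria are (Medium, Embargo); (High, High).

Country A against High: payoffs 1, 9 → best response High.
Country A against Embargo: payoffs 11, 5 → best response Medium.
Country B against Medium: payoffs 4, 12 → best response Embargo.
Country B against High: payoffs 8, 3 → best response High.
Mutual best responses: (Medium, Embargo); (High, High).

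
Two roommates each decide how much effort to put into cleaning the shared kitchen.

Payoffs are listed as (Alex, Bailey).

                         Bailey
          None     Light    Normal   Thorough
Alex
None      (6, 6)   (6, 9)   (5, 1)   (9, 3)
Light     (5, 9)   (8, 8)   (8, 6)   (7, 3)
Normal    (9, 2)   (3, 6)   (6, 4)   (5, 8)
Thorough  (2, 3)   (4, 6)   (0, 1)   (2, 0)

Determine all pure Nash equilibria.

Mark each player's best response to every combination of opponents' strategies; a profile where every player is best-responding is a pure Nash equilibrium.
Alex against None: payoffs 6, 5, 9, 2 → best response Normal.
Alex against Light: payoffs 6, 8, 3, 4 → best response Light.
Alex against Normal: payoffs 5, 8, 6, 0 → best response Light.
Alex against Thorough: payoffs 9, 7, 5, 2 → best response None.
Bailey against None: payoffs 6, 9, 1, 3 → best response Light.
Bailey against Light: payoffs 9, 8, 6, 3 → best response None.
Bailey against Normal: payoffs 2, 6, 4, 8 → best response Thorough.
Bailey against Thorough: payoffs 3, 6, 1, 0 → best response Light.
No profile is a mutual best response for all players.

none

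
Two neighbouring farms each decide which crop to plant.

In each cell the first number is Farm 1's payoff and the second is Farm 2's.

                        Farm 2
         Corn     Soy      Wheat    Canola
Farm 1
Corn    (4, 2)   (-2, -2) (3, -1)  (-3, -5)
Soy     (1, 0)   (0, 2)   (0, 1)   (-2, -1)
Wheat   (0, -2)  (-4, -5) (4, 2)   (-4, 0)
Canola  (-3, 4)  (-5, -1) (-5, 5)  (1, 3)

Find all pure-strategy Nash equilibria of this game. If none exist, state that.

Pure-strategy Nash equilibria: (Corn, Corn) and (Soy, Soy) and (Wheat, Wheat)

Farm 1 against Corn: payoffs 4, 1, 0, -3 → best response Corn.
Farm 1 against Soy: payoffs -2, 0, -4, -5 → best response Soy.
Farm 1 against Wheat: payoffs 3, 0, 4, -5 → best response Wheat.
Farm 1 against Canola: payoffs -3, -2, -4, 1 → best response Canola.
Farm 2 against Corn: payoffs 2, -2, -1, -5 → best response Corn.
Farm 2 against Soy: payoffs 0, 2, 1, -1 → best response Soy.
Farm 2 against Wheat: payoffs -2, -5, 2, 0 → best response Wheat.
Farm 2 against Canola: payoffs 4, -1, 5, 3 → best response Wheat.
Mutual best responses: (Corn, Corn); (Soy, Soy); (Wheat, Wheat).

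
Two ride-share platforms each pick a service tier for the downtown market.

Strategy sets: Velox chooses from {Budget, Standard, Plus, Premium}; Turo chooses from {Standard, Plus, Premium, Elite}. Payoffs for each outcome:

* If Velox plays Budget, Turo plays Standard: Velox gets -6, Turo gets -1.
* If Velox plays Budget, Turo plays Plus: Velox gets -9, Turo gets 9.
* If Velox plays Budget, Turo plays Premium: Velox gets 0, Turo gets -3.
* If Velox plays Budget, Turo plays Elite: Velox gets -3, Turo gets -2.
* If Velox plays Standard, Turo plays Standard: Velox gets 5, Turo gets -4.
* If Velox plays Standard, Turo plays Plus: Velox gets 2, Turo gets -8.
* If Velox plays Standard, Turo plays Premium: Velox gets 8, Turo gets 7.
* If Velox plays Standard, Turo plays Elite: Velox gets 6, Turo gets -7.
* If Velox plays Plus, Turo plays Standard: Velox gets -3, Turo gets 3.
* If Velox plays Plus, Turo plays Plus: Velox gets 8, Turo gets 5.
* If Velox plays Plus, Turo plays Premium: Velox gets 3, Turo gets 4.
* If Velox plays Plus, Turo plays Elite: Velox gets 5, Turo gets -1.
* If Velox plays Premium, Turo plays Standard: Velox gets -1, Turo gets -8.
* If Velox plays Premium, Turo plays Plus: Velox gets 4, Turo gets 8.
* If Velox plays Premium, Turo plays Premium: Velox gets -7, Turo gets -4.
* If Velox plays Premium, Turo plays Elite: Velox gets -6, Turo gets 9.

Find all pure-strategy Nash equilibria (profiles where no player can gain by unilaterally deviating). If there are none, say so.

The pure Nash equilibria are (Standard, Premium) and (Plus, Plus).

Check each profile: it is a Nash equilibrium iff no player can strictly gain by switching unilaterally.
(Budget, Standard): Velox can switch to Standard (-6 → 5). Not NE.
(Budget, Plus): Velox can switch to Standard (-9 → 2). Not NE.
(Budget, Premium): Velox can switch to Standard (0 → 8). Not NE.
(Budget, Elite): Velox can switch to Standard (-3 → 6). Not NE.
(Standard, Standard): Turo can switch to Premium (-4 → 7). Not NE.
(Standard, Plus): Velox can switch to Plus (2 → 8). Not NE.
(Standard, Premium): Velox gets 8, best alternative 3; Turo gets 7, best alternative -4. No profitable deviation — NE.
(Plus, Plus): Velox gets 8, best alternative 4; Turo gets 5, best alternative 4. No profitable deviation — NE.
(The remaining 8 profiles each have a profitable deviation by the same check.)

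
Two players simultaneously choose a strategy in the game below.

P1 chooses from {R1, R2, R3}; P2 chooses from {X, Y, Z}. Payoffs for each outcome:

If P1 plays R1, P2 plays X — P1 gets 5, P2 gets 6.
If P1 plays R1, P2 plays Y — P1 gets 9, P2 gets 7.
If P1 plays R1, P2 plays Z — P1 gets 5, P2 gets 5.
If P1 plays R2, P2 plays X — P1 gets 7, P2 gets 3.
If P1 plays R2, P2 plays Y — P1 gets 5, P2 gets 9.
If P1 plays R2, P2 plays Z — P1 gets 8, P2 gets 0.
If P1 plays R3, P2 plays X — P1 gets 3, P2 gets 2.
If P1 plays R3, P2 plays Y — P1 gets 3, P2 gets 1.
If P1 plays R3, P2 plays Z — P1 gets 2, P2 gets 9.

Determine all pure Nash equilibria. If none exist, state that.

The unique pure-strategy Nash equilibrium is (R1, Y).

(R1, X): P1 can switch to R2 (5 → 7). Not NE.
(R1, Y): P1 gets 9, best alternative 5; P2 gets 7, best alternative 6. No profitable deviation — NE.
(R1, Z): P1 can switch to R2 (5 → 8). Not NE.
(R2, X): P2 can switch to Y (3 → 9). Not NE.
(R2, Y): P1 can switch to R1 (5 → 9). Not NE.
(R2, Z): P2 can switch to X (0 → 3). Not NE.
(R3, X): P1 can switch to R1 (3 → 5). Not NE.
(R3, Y): P1 can switch to R1 (3 → 9). Not NE.
(R3, Z): P1 can switch to R1 (2 → 5). Not NE.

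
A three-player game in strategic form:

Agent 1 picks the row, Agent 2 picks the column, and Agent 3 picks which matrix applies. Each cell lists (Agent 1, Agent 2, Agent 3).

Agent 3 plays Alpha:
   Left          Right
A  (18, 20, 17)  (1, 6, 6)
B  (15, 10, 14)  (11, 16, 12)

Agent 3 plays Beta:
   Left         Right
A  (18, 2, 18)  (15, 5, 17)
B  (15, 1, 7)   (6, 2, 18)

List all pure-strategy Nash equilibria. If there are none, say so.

For each strategy profile, look for a profitable unilateral deviation.
(A, Left, Alpha): Agent 3 can switch to Beta (17 → 18). Not NE.
(A, Left, Beta): Agent 2 can switch to Right (2 → 5). Not NE.
(A, Right, Alpha): Agent 1 can switch to B (1 → 11). Not NE.
(A, Right, Beta): Agent 1 gets 15, best alternative 6; Agent 2 gets 5, best alternative 2; Agent 3 gets 17, best alternative 6. No profitable deviation — NE.
(B, Left, Alpha): Agent 1 can switch to A (15 → 18). Not NE.
(B, Left, Beta): Agent 1 can switch to A (15 → 18). Not NE.
(B, Right, Alpha): Agent 3 can switch to Beta (12 → 18). Not NE.
(B, Right, Beta): Agent 1 can switch to A (6 → 15). Not NE.

The unique pure-strategy Nash equilibrium is (A, Right, Beta).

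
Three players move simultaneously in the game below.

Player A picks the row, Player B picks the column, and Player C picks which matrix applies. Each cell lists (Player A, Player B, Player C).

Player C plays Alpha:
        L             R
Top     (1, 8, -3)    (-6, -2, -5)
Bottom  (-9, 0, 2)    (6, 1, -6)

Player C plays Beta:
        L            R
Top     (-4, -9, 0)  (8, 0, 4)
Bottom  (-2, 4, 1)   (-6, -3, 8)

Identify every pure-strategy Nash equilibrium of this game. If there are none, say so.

The unique pure-strategy Nash equilibrium is (Top, R, Beta).

Player A against (L, Alpha): payoffs 1, -9 → best response Top.
Player A against (L, Beta): payoffs -4, -2 → best response Bottom.
Player A against (R, Alpha): payoffs -6, 6 → best response Bottom.
Player A against (R, Beta): payoffs 8, -6 → best response Top.
Player B against (Top, Alpha): payoffs 8, -2 → best response L.
Player B against (Top, Beta): payoffs -9, 0 → best response R.
Player B against (Bottom, Alpha): payoffs 0, 1 → best response R.
Player B against (Bottom, Beta): payoffs 4, -3 → best response L.
Player C against (Top, L): payoffs -3, 0 → best response Beta.
Player C against (Top, R): payoffs -5, 4 → best response Beta.
Player C against (Bottom, L): payoffs 2, 1 → best response Alpha.
Player C against (Bottom, R): payoffs -6, 8 → best response Beta.
Mutual best responses: (Top, R, Beta).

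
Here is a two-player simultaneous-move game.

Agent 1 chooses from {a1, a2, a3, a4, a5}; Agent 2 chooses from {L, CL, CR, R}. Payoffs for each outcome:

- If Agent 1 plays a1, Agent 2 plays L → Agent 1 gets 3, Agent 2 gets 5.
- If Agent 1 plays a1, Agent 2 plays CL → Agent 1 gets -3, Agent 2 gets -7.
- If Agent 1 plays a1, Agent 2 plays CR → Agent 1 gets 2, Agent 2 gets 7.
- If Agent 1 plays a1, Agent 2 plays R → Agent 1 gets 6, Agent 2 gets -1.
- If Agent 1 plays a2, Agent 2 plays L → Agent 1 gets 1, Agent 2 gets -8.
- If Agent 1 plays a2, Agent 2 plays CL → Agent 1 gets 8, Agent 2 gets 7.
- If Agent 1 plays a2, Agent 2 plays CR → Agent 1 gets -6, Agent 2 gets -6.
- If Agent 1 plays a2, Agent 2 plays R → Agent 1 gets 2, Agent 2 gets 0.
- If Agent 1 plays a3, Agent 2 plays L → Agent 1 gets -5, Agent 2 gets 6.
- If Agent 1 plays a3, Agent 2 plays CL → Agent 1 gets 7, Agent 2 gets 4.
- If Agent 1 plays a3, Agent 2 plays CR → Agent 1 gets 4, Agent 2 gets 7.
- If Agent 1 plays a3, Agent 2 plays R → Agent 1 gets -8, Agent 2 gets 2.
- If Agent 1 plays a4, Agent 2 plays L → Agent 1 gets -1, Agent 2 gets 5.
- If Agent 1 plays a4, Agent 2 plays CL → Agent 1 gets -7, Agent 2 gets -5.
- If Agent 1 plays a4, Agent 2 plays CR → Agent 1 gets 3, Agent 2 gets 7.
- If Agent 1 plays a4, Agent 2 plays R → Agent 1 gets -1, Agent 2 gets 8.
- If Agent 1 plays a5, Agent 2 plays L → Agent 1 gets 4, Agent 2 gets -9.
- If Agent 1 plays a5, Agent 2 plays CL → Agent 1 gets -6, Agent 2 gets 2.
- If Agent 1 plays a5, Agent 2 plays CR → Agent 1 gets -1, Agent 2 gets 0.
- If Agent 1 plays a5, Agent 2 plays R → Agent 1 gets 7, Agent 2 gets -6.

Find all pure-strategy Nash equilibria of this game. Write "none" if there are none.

The pure Nash equilibria are (a2, CL), (a3, CR).

Agent 1 against L: payoffs 3, 1, -5, -1, 4 → best response a5.
Agent 1 against CL: payoffs -3, 8, 7, -7, -6 → best response a2.
Agent 1 against CR: payoffs 2, -6, 4, 3, -1 → best response a3.
Agent 1 against R: payoffs 6, 2, -8, -1, 7 → best response a5.
Agent 2 against a1: payoffs 5, -7, 7, -1 → best response CR.
Agent 2 against a2: payoffs -8, 7, -6, 0 → best response CL.
Agent 2 against a3: payoffs 6, 4, 7, 2 → best response CR.
Agent 2 against a4: payoffs 5, -5, 7, 8 → best response R.
Agent 2 against a5: payoffs -9, 2, 0, -6 → best response CL.
Mutual best responses: (a2, CL); (a3, CR).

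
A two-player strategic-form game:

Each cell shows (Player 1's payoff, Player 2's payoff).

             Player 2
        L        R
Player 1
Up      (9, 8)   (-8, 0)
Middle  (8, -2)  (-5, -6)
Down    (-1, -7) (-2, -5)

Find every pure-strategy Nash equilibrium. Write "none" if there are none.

(Up, L): Player 1 gets 9, best alternative 8; Player 2 gets 8, best alternative 0. No profitable deviation — NE.
(Up, R): Player 1 can switch to Middle (-8 → -5). Not NE.
(Middle, L): Player 1 can switch to Up (8 → 9). Not NE.
(Middle, R): Player 1 can switch to Down (-5 → -2). Not NE.
(Down, L): Player 1 can switch to Up (-1 → 9). Not NE.
(Down, R): Player 1 gets -2, best alternative -5; Player 2 gets -5, best alternative -7. No profitable deviation — NE.

The pure Nash equilibria are (Up, L); (Down, R).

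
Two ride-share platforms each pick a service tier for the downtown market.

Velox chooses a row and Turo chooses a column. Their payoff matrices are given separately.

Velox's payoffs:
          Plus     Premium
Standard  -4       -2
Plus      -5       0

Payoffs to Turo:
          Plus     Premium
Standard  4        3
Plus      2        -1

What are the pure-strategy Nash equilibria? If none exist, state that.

The unique pure-strategy Nash equilibrium is (Standard, Plus).

(Standard, Plus): Velox gets -4, best alternative -5; Turo gets 4, best alternative 3. No profitable deviation — NE.
(Standard, Premium): Velox can switch to Plus (-2 → 0). Not NE.
(Plus, Plus): Velox can switch to Standard (-5 → -4). Not NE.
(Plus, Premium): Turo can switch to Plus (-1 → 2). Not NE.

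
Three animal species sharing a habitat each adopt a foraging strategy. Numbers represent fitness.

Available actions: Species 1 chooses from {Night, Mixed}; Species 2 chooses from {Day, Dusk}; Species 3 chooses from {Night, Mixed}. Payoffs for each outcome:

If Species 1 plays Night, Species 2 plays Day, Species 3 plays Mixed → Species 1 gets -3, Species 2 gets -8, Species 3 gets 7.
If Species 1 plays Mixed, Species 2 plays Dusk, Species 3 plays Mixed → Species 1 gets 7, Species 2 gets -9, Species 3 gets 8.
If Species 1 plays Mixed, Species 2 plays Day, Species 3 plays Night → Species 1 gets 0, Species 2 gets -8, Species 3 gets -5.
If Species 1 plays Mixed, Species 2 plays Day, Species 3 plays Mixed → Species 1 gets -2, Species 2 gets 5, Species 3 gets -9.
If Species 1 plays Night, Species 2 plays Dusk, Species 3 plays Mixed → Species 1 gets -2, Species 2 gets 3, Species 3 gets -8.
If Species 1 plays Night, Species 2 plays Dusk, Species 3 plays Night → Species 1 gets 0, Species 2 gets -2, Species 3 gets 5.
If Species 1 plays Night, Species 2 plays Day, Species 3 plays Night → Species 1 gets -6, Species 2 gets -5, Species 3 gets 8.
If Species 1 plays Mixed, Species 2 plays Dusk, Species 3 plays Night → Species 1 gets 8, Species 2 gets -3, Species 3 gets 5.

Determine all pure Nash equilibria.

Check each profile: it is a Nash equilibrium iff no player can strictly gain by switching unilaterally.
(Night, Day, Night): Species 1 can switch to Mixed (-6 → 0). Not NE.
(Night, Day, Mixed): Species 1 can switch to Mixed (-3 → -2). Not NE.
(Night, Dusk, Night): Species 1 can switch to Mixed (0 → 8). Not NE.
(Night, Dusk, Mixed): Species 1 can switch to Mixed (-2 → 7). Not NE.
(Mixed, Day, Night): Species 2 can switch to Dusk (-8 → -3). Not NE.
(Mixed, Day, Mixed): Species 3 can switch to Night (-9 → -5). Not NE.
(Mixed, Dusk, Night): Species 3 can switch to Mixed (5 → 8). Not NE.
(Mixed, Dusk, Mixed): Species 2 can switch to Day (-9 → 5). Not NE.

none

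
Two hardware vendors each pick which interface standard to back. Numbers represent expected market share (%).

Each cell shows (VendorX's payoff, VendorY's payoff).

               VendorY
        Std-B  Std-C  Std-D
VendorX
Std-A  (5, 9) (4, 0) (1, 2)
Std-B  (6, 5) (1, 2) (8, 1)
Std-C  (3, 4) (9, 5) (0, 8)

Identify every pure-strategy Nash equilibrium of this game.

Mark each player's best response to every combination of opponents' strategies; a profile where every player is best-responding is a pure Nash equilibrium.
VendorX against Std-B: payoffs 5, 6, 3 → best response Std-B.
VendorX against Std-C: payoffs 4, 1, 9 → best response Std-C.
VendorX against Std-D: payoffs 1, 8, 0 → best response Std-B.
VendorY against Std-A: payoffs 9, 0, 2 → best response Std-B.
VendorY against Std-B: payoffs 5, 2, 1 → best response Std-B.
VendorY against Std-C: payoffs 4, 5, 8 → best response Std-D.
Mutual best responses: (Std-B, Std-B).

The unique pure-strategy Nash equilibrium is (Std-B, Std-B).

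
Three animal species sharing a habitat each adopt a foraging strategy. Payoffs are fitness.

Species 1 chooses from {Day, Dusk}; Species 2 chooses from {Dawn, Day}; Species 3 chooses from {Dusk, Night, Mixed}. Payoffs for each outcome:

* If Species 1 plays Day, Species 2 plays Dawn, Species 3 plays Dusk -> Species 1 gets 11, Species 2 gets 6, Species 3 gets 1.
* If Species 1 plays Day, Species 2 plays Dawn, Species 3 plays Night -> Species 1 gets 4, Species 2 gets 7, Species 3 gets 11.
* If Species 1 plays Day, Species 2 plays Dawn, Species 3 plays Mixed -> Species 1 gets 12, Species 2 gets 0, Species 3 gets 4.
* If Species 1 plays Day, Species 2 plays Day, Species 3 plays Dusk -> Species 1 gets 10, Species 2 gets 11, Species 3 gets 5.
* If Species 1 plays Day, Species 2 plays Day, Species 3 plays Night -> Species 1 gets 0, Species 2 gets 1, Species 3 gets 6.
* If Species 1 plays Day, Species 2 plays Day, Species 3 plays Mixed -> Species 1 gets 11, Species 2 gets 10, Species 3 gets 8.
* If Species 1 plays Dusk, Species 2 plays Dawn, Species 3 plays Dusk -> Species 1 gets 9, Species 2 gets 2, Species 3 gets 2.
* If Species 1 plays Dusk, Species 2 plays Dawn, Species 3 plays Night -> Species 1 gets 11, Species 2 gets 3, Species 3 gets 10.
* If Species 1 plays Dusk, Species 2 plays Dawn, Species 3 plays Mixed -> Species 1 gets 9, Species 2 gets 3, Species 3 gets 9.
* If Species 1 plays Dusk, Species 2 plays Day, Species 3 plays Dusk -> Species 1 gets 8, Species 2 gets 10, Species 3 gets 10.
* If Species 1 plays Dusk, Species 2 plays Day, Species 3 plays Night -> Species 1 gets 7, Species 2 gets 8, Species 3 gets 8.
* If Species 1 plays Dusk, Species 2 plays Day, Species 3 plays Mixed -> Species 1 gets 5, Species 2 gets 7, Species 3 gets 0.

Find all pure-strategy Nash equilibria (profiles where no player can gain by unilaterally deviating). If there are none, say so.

(Day, Dawn, Dusk): Species 2 can switch to Day (6 → 11). Not NE.
(Day, Dawn, Night): Species 1 can switch to Dusk (4 → 11). Not NE.
(Day, Dawn, Mixed): Species 2 can switch to Day (0 → 10). Not NE.
(Day, Day, Dusk): Species 3 can switch to Night (5 → 6). Not NE.
(Day, Day, Night): Species 1 can switch to Dusk (0 → 7). Not NE.
(Day, Day, Mixed): Species 1 gets 11, best alternative 5; Species 2 gets 10, best alternative 0; Species 3 gets 8, best alternative 6. No profitable deviation — NE.
(Dusk, Dawn, Dusk): Species 1 can switch to Day (9 → 11). Not NE.
(Dusk, Dawn, Night): Species 2 can switch to Day (3 → 8). Not NE.
(Dusk, Dawn, Mixed): Species 1 can switch to Day (9 → 12). Not NE.
(Dusk, Day, Dusk): Species 1 can switch to Day (8 → 10). Not NE.
(Dusk, Day, Night): Species 3 can switch to Dusk (8 → 10). Not NE.
(Dusk, Day, Mixed): Species 1 can switch to Day (5 → 11). Not NE.

Pure NE: (Day, Day, Mixed)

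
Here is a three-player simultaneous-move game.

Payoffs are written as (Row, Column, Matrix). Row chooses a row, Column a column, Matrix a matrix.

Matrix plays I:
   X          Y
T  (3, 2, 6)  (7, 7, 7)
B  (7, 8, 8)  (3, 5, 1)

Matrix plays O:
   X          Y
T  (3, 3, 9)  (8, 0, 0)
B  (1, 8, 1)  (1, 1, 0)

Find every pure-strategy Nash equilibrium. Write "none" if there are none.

Pure-strategy Nash equilibria: (T, X, O) and (T, Y, I) and (B, X, I)

For each strategy profile, look for a profitable unilateral deviation.
(T, X, I): Row can switch to B (3 → 7). Not NE.
(T, X, O): Row gets 3, best alternative 1; Column gets 3, best alternative 0; Matrix gets 9, best alternative 6. No profitable deviation — NE.
(T, Y, I): Row gets 7, best alternative 3; Column gets 7, best alternative 2; Matrix gets 7, best alternative 0. No profitable deviation — NE.
(T, Y, O): Column can switch to X (0 → 3). Not NE.
(B, X, I): Row gets 7, best alternative 3; Column gets 8, best alternative 5; Matrix gets 8, best alternative 1. No profitable deviation — NE.
(B, X, O): Row can switch to T (1 → 3). Not NE.
(B, Y, I): Row can switch to T (3 → 7). Not NE.
(B, Y, O): Row can switch to T (1 → 8). Not NE.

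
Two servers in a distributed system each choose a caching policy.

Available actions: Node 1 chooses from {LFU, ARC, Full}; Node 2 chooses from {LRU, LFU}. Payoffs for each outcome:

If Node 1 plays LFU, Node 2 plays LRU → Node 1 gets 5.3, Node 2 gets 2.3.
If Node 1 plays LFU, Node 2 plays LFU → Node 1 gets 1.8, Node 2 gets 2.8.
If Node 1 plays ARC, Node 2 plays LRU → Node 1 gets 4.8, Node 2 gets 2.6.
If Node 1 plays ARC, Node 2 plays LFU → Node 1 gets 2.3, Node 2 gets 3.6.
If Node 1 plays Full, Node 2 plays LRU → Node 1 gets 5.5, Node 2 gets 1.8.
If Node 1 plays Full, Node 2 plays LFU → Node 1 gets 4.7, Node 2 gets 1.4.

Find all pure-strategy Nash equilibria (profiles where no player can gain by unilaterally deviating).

Node 1 against LRU: payoffs 5.3, 4.8, 5.5 → best response Full.
Node 1 against LFU: payoffs 1.8, 2.3, 4.7 → best response Full.
Node 2 against LFU: payoffs 2.3, 2.8 → best response LFU.
Node 2 against ARC: payoffs 2.6, 3.6 → best response LFU.
Node 2 against Full: payoffs 1.8, 1.4 → best response LRU.
Mutual best responses: (Full, LRU).

Pure NE: (Full, LRU)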